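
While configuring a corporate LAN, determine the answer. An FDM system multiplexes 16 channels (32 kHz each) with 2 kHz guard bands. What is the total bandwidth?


Given: 16 channels, 32 kHz each, guard = 2 kHz
Channel bandwidth = 16 * 32 = 512 kHz
Guard bands = 15 gaps * 2 kHz = 30 kHz
Total = 512 + 30 = 542 kHz

542


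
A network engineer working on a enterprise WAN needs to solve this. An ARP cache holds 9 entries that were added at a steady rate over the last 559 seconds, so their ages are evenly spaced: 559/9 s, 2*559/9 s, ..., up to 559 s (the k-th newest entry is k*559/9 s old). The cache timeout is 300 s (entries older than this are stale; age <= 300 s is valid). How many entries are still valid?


Ages are k * 559/9 s for k = 1..9 (spacing = 62.1111 s).
Entry k is valid iff k * 559/9 <= 300 iff k <= 9 * 300 / 559 = 4.8301
n_valid = floor(4.8301) = 4
(n_stale = 9 - 4 = 5)

4


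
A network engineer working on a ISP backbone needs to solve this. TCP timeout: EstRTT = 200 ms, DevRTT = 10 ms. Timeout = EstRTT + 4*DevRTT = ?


Given: EstRTT = 200 ms, DevRTT = 10 ms
Timeout = EstRTT + 4 * DevRTT
4 * DevRTT = 4 * 10 = 40
Timeout = 200 + 40 = 240 ms

240


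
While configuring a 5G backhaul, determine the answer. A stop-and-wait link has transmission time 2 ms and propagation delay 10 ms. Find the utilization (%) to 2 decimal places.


Given: Ttrans = 2 ms, Tprop = 10 ms
RTT = 2 * Tprop = 2 * 10 = 20 ms
U = Ttrans / (Ttrans + RTT)
U = 2 / (2 + 20)
U = 2 / 22 = 0.090909
U% = 9.09%

9.09


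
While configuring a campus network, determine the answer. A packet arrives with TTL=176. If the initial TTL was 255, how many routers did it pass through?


Given: initial TTL = 255, received TTL = 176
Hops = initial TTL - received TTL
Hops = 255 - 176 = 79

79


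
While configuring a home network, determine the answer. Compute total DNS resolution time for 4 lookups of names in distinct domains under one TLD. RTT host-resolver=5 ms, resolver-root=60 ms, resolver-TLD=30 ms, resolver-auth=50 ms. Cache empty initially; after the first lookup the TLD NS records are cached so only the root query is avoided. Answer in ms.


Lookup 1 (cold cache): local + root + TLD + auth = 5 + 60 + 30 + 50 = 145 ms
Lookups 2..4 (TLD NS cached -> skip root; new domain -> still ask TLD and auth): local + TLD + auth = 5 + 30 + 50 = 85 ms each
Remaining 3 lookups: 3 * 85 = 255 ms
Total = 145 + 255 = 400 ms

400


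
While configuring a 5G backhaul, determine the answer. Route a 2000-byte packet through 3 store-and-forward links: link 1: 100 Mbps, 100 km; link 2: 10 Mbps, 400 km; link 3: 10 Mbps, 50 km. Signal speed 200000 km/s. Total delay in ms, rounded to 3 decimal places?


Packet = 2000 bytes = 16000 bits. Store-and-forward: sum (t_trans + t_prop) per link.
Link 1: t_trans = 16000/(100*10^6) s = 0.1600 ms; t_prop = 100/200000 s = 0.5000 ms; subtotal = 0.6600 ms
Link 2: t_trans = 16000/(10*10^6) s = 1.6000 ms; t_prop = 400/200000 s = 2.0000 ms; subtotal = 3.6000 ms
Link 3: t_trans = 16000/(10*10^6) s = 1.6000 ms; t_prop = 50/200000 s = 0.2500 ms; subtotal = 1.8500 ms
End-to-end = 0.6600 + 3.6000 + 1.8500 = 6.1100 ms -> 6.110 ms (3 dp)

6.110


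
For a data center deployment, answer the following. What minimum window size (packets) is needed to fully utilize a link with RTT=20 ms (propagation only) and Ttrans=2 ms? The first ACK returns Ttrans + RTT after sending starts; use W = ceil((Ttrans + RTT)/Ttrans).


Given: Ttrans = 2 ms, RTT = 20 ms (= 2 * Tprop, Tprop = 10 ms)
Time until first ACK returns = Ttrans + RTT = 2 + 20 = 22 ms
Need W * Ttrans >= Ttrans + RTT  ->  W >= (Ttrans + RTT) / Ttrans
(Ttrans + RTT) / Ttrans = 22 / 2 = 11
W_min = ceil(11) = 11

11


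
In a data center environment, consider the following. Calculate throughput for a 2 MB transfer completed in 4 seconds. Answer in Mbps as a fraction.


Given: file = 2 MB, time = 4 s
File in Mb = 2 * 8 = 16 Mb
Throughput = 16 / 4 Mbps
Throughput = 4 Mbps

4


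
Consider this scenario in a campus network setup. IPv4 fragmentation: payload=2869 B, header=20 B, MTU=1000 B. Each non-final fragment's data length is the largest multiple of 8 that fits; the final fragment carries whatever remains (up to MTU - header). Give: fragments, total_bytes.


Max data per non-final fragment = floor((MTU - header)/8)*8 = floor((1000 - 20)/8)*8 = floor(980/8)*8 = 976 B
Final fragment needs no 8-byte alignment: it can carry up to MTU - header = 980 B
Non-final fragments needed = ceil((payload - 980) / 976) = ceil(1889/976) = ceil(1.9355) = 2
Number of fragments = 2 + 1 = 3
Fragment sizes (data): 2 * 976 B + 917 B (last, 917 <= 980 OK)
Total bytes sent = payload + n_frags * header = 2869 + 3*20 = 2869 + 60 = 2929 B

3, 2929


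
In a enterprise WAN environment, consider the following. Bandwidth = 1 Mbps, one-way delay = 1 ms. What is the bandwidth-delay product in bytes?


Given: bandwidth = 1 Mbps, delay = 1 ms
BDP in bits = 1 * 10^6 * 1 / 1000
BDP in bits = 1000
BDP in bytes = 1000 / 8 = 125

125


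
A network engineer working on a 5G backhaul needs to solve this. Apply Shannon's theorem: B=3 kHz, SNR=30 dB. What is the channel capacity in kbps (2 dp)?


Given: B = 3 kHz, SNR = 30 dB
SNR linear = 10^(30/10) = 1000
1 + SNR = 1001
log2(1001) = 9.9672262588
C = 3 * 1000 * 9.9672262588 = 29901.6788 bps
C = 29.901679 kbps -> 29.90 kbps (2 dp)

29.90


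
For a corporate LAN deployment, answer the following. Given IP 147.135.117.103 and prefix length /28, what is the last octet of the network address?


Given: IP = 147.135.117.103, prefix = /28
Subnet mask = 255.255.255.240
Last octet of IP: 103
Last octet of mask: 240
Network last octet = 103 AND 240 = 96

96


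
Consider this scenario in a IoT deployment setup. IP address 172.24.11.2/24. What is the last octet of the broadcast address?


Given: IP = 172.24.11.2, prefix = /24
Host bits = 32 - 24 = 8
Network last octet = 2 AND mask = 0
Host part size = 2^8 - 1 = 255
Broadcast last octet = 0 OR 255 = 255

255


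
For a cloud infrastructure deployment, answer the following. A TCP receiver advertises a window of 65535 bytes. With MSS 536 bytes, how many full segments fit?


Given: RWND = 65535 bytes, MSS = 536 bytes
Full segments = floor(RWND / MSS)
Full segments = floor(65535 / 536)
Full segments = floor(122.2668) = 122

122


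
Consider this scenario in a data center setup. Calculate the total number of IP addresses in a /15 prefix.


Given: CIDR prefix /15
Host bits = 32 - 15 = 17
Total addresses = 2^17 = 131072

131072


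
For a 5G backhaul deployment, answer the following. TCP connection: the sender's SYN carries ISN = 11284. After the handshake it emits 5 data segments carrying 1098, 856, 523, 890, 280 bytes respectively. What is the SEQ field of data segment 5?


The SYN occupies sequence number ISN = 11284, so the first data byte is ISN + 1 = 11285.
SEQ of data segment i = (ISN + 1) + sum of payload sizes of segments 1..i-1.
Segment 1: SEQ = 11285, payload = 1098 bytes
Segment 2: SEQ = 12383, payload = 856 bytes
Segment 3: SEQ = 13239, payload = 523 bytes
Segment 4: SEQ = 13762, payload = 890 bytes
Segment 5: SEQ = 14652, payload = 280 bytes
SEQ of segment 5 = 11285 + 1098 + 856 + 523 + 890 = 14652

14652


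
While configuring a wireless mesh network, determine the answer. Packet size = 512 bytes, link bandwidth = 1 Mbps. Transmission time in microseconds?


Given: packet = 512 bytes, bandwidth = 1 Mbps
Packet in bits = 512 * 8 = 4096 bits
Bandwidth = 1 * 10^6 = 1000000 bps
Time = 4096 / 1000000 seconds
Time in us = 4096 * 10^6 / 1000000 = 4096

4096


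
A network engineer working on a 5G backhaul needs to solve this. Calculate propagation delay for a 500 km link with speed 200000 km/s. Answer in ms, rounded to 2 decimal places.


Given: distance = 500 km, speed = 200000 km/s
Delay = distance / speed = 500 / 200000 seconds
Delay in ms = 500 * 1000 / 200000
Delay = 2.5000 ms
Rounded to 2 dp = 2.50 ms

2.50


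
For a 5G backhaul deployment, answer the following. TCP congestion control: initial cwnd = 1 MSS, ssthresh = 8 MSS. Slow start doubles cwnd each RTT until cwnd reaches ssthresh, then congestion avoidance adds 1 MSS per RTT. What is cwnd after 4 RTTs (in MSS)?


RTT 0: cwnd = 1 MSS (initial)
RTT 1: cwnd = 2 MSS (slow start, doubled)
RTT 2: cwnd = 4 MSS (slow start, doubled)
RTT 3: cwnd = 8 MSS (slow start, doubled)
RTT 4: cwnd = 9 MSS (congestion avoidance, +1)

9


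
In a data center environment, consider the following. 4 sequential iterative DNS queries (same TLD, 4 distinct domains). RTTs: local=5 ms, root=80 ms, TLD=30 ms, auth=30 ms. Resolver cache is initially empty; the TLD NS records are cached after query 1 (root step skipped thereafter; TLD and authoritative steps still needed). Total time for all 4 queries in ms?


Lookup 1 (cold cache): local + root + TLD + auth = 5 + 80 + 30 + 30 = 145 ms
Lookups 2..4 (TLD NS cached -> skip root; new domain -> still ask TLD and auth): local + TLD + auth = 5 + 30 + 30 = 65 ms each
Remaining 3 lookups: 3 * 65 = 195 ms
Total = 145 + 195 = 340 ms

340


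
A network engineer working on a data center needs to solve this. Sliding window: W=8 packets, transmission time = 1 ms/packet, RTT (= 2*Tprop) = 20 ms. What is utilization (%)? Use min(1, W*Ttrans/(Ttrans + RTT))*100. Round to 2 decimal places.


Given: W = 8, Ttrans = 1 ms, RTT = 20 ms (= 2 * Tprop, Tprop = 10 ms)
Cycle time = Ttrans + RTT = 1 + 20 = 21 ms (first packet sent until its ACK returns)
W * Ttrans = 8 * 1 = 8 ms of sending per cycle
W * Ttrans / (Ttrans + RTT) = 8 / 21 = 0.380952
U = min(1, 0.380952) = 0.380952
U% = 38.10%

38.10


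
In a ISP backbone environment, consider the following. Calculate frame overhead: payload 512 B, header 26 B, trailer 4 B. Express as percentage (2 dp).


Given: payload = 512 B, header = 26 B, trailer = 4 B
Overhead bytes = header + trailer = 26 + 4 = 30
Total frame = payload + overhead = 512 + 30 = 542
Overhead % = 30 / 542 * 100 = 5.5351% -> 5.54% (2 dp)

5.54


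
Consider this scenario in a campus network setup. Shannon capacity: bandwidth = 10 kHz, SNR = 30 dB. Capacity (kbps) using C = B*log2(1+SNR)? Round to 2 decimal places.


Given: B = 10 kHz, SNR = 30 dB
SNR linear = 10^(30/10) = 1000
1 + SNR = 1001
log2(1001) = 9.9672262588
C = 10 * 1000 * 9.9672262588 = 99672.2626 bps
C = 99.672263 kbps -> 99.67 kbps (2 dp)

99.67


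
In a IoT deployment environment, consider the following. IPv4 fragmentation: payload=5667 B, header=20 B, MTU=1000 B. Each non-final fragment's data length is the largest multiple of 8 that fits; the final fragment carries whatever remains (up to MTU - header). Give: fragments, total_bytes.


Max data per non-final fragment = floor((MTU - header)/8)*8 = floor((1000 - 20)/8)*8 = floor(980/8)*8 = 976 B
Final fragment needs no 8-byte alignment: it can carry up to MTU - header = 980 B
Non-final fragments needed = ceil((payload - 980) / 976) = ceil(4687/976) = ceil(4.8023) = 5
Number of fragments = 5 + 1 = 6
Fragment sizes (data): 5 * 976 B + 787 B (last, 787 <= 980 OK)
Total bytes sent = payload + n_frags * header = 5667 + 6*20 = 5667 + 120 = 5787 B

6, 5787


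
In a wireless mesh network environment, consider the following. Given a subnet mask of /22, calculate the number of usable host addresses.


Given: subnet mask /22
Host bits = 32 - 22 = 10
Total addresses = 2^10 = 1024
Usable hosts = 1024 - 2 (network + broadcast) = 1022

1022


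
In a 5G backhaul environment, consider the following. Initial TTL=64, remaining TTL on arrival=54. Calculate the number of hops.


Given: initial TTL = 64, received TTL = 54
Hops = initial TTL - received TTL
Hops = 64 - 54 = 10

10


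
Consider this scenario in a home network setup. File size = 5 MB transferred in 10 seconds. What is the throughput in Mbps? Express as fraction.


Given: file = 5 MB, time = 10 s
File in Mb = 5 * 8 = 40 Mb
Throughput = 40 / 10 Mbps
Throughput = 4 Mbps

4


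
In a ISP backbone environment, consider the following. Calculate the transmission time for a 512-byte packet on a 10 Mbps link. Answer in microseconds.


Given: packet = 512 bytes, bandwidth = 10 Mbps
Packet in bits = 512 * 8 = 4096 bits
Bandwidth = 10 * 10^6 = 10000000 bps
Time = 4096 / 10000000 seconds
Time in us = 4096 * 10^6 / 10000000 = 409.6

409.6


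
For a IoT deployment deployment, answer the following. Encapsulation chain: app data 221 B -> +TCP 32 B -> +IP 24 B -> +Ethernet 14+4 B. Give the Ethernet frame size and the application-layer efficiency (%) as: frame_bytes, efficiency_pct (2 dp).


TCP segment = 221 + 32 = 253 B
IP packet = 253 + 24 = 277 B
Ethernet frame = 277 + 14 + 4 = 295 B
Efficiency = app / frame = 221 / 295 = 0.749153 = 74.9153% -> 74.92% (2 dp)

295, 74.92


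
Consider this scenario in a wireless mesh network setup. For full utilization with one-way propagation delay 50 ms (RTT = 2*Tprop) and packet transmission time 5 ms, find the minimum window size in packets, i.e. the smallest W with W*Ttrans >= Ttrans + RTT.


Given: Ttrans = 5 ms, RTT = 100 ms (= 2 * Tprop, Tprop = 50 ms)
Time until first ACK returns = Ttrans + RTT = 5 + 100 = 105 ms
Need W * Ttrans >= Ttrans + RTT  ->  W >= (Ttrans + RTT) / Ttrans
(Ttrans + RTT) / Ttrans = 105 / 5 = 21
W_min = ceil(21) = 21

21


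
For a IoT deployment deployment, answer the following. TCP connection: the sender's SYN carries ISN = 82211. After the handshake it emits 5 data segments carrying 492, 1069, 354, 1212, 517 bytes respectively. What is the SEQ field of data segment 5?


The SYN occupies sequence number ISN = 82211, so the first data byte is ISN + 1 = 82212.
SEQ of data segment i = (ISN + 1) + sum of payload sizes of segments 1..i-1.
Segment 1: SEQ = 82212, payload = 492 bytes
Segment 2: SEQ = 82704, payload = 1069 bytes
Segment 3: SEQ = 83773, payload = 354 bytes
Segment 4: SEQ = 84127, payload = 1212 bytes
Segment 5: SEQ = 85339, payload = 517 bytes
SEQ of segment 5 = 82212 + 492 + 1069 + 354 + 1212 = 85339

85339


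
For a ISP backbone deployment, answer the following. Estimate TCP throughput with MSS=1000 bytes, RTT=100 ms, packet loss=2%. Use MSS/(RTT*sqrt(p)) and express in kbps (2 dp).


Given: MSS = 1000 bytes, RTT = 100 ms, loss = 2%
RTT in seconds = 100 / 1000 = 0.1
Loss rate = 2% = 0.02
sqrt(loss) = sqrt(0.02) = 0.141421356237
Throughput (bytes/s) = 1000 / (0.1 * 0.141421356237) = 70710.6781
Throughput (kbps) = 70710.6781 * 8 / 1000 = 565.685425 -> 565.69 kbps (2 dp)

565.69


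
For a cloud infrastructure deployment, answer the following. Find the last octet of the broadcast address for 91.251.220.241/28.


Given: IP = 91.251.220.241, prefix = /28
Host bits = 32 - 28 = 4
Network last octet = 241 AND mask = 240
Host part size = 2^4 - 1 = 15
Broadcast last octet = 240 OR 15 = 255

255


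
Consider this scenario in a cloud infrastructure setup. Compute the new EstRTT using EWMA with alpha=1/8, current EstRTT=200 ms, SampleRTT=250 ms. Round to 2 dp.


Given: EstRTT = 200 ms, SampleRTT = 250 ms, alpha = 1/8
New EstRTT = (1 - alpha) * EstRTT + alpha * SampleRTT
(7/8) * 200 = 175
(1/8) * 250 = 31.25
New EstRTT = 175 + 31.25 = 206.25 ms -> 206.25 ms (2 dp)

206.25


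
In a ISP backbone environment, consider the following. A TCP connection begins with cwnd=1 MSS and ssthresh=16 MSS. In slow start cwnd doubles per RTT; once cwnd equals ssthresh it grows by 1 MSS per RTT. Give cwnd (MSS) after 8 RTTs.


RTT 0: cwnd = 1 MSS (initial)
RTT 1: cwnd = 2 MSS (slow start, doubled)
RTT 2: cwnd = 4 MSS (slow start, doubled)
RTT 3: cwnd = 8 MSS (slow start, doubled)
RTT 4: cwnd = 16 MSS (slow start, doubled)
RTT 5: cwnd = 17 MSS (congestion avoidance, +1)
RTT 6: cwnd = 18 MSS (congestion avoidance, +1)
RTT 7: cwnd = 19 MSS (congestion avoidance, +1)
RTT 8: cwnd = 20 MSS (congestion avoidance, +1)

20


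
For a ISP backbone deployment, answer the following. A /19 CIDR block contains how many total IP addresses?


Given: CIDR prefix /19
Host bits = 32 - 19 = 13
Total addresses = 2^13 = 8192

8192


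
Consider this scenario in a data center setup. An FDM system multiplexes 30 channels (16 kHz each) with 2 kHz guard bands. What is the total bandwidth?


Given: 30 channels, 16 kHz each, guard = 2 kHz
Channel bandwidth = 30 * 16 = 480 kHz
Guard bands = 29 gaps * 2 kHz = 58 kHz
Total = 480 + 58 = 538 kHz

538


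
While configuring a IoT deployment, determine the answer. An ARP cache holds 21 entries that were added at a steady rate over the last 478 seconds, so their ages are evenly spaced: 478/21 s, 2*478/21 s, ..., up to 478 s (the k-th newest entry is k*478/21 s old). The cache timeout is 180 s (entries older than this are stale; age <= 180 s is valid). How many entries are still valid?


Ages are k * 478/21 s for k = 1..21 (spacing = 22.7619 s).
Entry k is valid iff k * 478/21 <= 180 iff k <= 21 * 180 / 478 = 7.9079
n_valid = floor(7.9079) = 7
(n_stale = 21 - 7 = 14)

7


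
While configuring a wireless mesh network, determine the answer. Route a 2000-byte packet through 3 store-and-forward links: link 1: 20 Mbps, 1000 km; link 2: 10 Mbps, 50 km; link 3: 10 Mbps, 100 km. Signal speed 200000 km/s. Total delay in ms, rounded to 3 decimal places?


Packet = 2000 bytes = 16000 bits. Store-and-forward: sum (t_trans + t_prop) per link.
Link 1: t_trans = 16000/(20*10^6) s = 0.8000 ms; t_prop = 1000/200000 s = 5.0000 ms; subtotal = 5.8000 ms
Link 2: t_trans = 16000/(10*10^6) s = 1.6000 ms; t_prop = 50/200000 s = 0.2500 ms; subtotal = 1.8500 ms
Link 3: t_trans = 16000/(10*10^6) s = 1.6000 ms; t_prop = 100/200000 s = 0.5000 ms; subtotal = 2.1000 ms
End-to-end = 5.8000 + 1.8500 + 2.1000 = 9.7500 ms -> 9.750 ms (3 dp)

9.750


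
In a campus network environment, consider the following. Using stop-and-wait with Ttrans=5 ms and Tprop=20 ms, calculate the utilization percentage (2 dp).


Given: Ttrans = 5 ms, Tprop = 20 ms
RTT = 2 * Tprop = 2 * 20 = 40 ms
U = Ttrans / (Ttrans + RTT)
U = 5 / (5 + 40)
U = 5 / 45 = 0.111111
U% = 11.11%

11.11


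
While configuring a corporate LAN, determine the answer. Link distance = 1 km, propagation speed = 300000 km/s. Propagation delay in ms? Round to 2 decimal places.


Given: distance = 1 km, speed = 300000 km/s
Delay = distance / speed = 1 / 300000 seconds
Delay in ms = 1 * 1000 / 300000
Delay = 0.0033 ms
Rounded to 2 dp = 0.00 ms

0.00


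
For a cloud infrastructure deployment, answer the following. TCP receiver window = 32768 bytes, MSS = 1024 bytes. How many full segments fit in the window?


Given: RWND = 32768 bytes, MSS = 1024 bytes
Full segments = floor(RWND / MSS)
Full segments = floor(32768 / 1024)
Full segments = floor(32.0) = 32

32


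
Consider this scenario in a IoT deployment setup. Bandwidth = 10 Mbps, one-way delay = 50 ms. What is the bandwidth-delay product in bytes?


Given: bandwidth = 10 Mbps, delay = 50 ms
BDP in bits = 10 * 10^6 * 50 / 1000
BDP in bits = 500000
BDP in bytes = 500000 / 8 = 62500

62500


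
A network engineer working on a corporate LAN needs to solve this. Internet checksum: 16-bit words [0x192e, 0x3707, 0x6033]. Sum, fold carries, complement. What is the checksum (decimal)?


Given words: [0x192e, 0x3707, 0x6033]
Step 1: Sum all words
Raw sum = 6446 + 14087 + 24627 = 45160
One's complement = ~45160 & 0xFFFF = 20375

20375


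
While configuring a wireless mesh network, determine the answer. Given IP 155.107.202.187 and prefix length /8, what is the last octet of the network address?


Given: IP = 155.107.202.187, prefix = /8
Subnet mask = 255.0.0.0
Last octet of IP: 187
Last octet of mask: 0
Network last octet = 187 AND 0 = 0

0


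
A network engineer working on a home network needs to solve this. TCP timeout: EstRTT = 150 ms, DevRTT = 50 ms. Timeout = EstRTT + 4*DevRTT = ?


Given: EstRTT = 150 ms, DevRTT = 50 ms
Timeout = EstRTT + 4 * DevRTT
4 * DevRTT = 4 * 50 = 200
Timeout = 150 + 200 = 350 ms

350


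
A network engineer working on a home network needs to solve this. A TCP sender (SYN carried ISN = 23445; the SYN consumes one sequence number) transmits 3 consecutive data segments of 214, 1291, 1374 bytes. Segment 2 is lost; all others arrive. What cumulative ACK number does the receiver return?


SYN uses sequence number 23445; first data byte = ISN + 1 = 23446.
Segment 1: SEQ = 23446, len = 214 B, covers [23446, 23659]
Segment 2: SEQ = 23660, len = 1291 B, covers [23660, 24950] [LOST]
Segment 3: SEQ = 24951, len = 1374 B, covers [24951, 26324]
In-order data received: bytes [23446, 23659] (segments 1..1).
Segment 2 missing -> gap begins at byte 23660; later segments buffered out of order.
Cumulative ACK = next expected in-order byte = 23446 + 214 = 23660

23660


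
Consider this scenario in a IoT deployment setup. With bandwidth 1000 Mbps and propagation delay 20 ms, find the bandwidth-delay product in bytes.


Given: bandwidth = 1000 Mbps, delay = 20 ms
BDP in bits = 1000 * 10^6 * 20 / 1000
BDP in bits = 20000000
BDP in bytes = 20000000 / 8 = 2500000

2500000


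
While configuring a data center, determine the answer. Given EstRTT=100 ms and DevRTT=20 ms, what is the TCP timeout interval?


Given: EstRTT = 100 ms, DevRTT = 20 ms
Timeout = EstRTT + 4 * DevRTT
4 * DevRTT = 4 * 20 = 80
Timeout = 100 + 80 = 180 ms

180


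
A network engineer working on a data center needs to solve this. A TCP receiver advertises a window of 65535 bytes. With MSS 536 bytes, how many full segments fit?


Given: RWND = 65535 bytes, MSS = 536 bytes
Full segments = floor(RWND / MSS)
Full segments = floor(65535 / 536)
Full segments = floor(122.2668) = 122

122


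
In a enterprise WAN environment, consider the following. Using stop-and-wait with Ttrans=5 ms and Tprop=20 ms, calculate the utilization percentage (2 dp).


Given: Ttrans = 5 ms, Tprop = 20 ms
RTT = 2 * Tprop = 2 * 20 = 40 ms
U = Ttrans / (Ttrans + RTT)
U = 5 / (5 + 40)
U = 5 / 45 = 0.111111
U% = 11.11%

11.11


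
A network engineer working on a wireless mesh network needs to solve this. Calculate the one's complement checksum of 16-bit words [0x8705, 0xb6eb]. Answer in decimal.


Given words: [0x8705, 0xb6eb]
Step 1: Sum all words
Raw sum = 34565 + 46827 = 81392
Step 2: Fold carry: (15856 + 1) = 15857
One's complement = ~15857 & 0xFFFF = 49678

49678


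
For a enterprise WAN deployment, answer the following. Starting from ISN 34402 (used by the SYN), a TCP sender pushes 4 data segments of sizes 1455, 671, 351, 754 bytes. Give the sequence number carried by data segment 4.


The SYN occupies sequence number ISN = 34402, so the first data byte is ISN + 1 = 34403.
SEQ of data segment i = (ISN + 1) + sum of payload sizes of segments 1..i-1.
Segment 1: SEQ = 34403, payload = 1455 bytes
Segment 2: SEQ = 35858, payload = 671 bytes
Segment 3: SEQ = 36529, payload = 351 bytes
Segment 4: SEQ = 36880, payload = 754 bytes
SEQ of segment 4 = 34403 + 1455 + 671 + 351 = 36880

36880


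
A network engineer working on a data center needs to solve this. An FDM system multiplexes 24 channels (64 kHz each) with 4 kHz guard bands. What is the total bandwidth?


Given: 24 channels, 64 kHz each, guard = 4 kHz
Channel bandwidth = 24 * 64 = 1536 kHz
Guard bands = 23 gaps * 4 kHz = 92 kHz
Total = 1536 + 92 = 1628 kHz

1628


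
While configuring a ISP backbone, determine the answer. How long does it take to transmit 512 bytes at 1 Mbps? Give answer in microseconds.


Given: packet = 512 bytes, bandwidth = 1 Mbps
Packet in bits = 512 * 8 = 4096 bits
Bandwidth = 1 * 10^6 = 1000000 bps
Time = 4096 / 1000000 seconds
Time in us = 4096 * 10^6 / 1000000 = 4096

4096


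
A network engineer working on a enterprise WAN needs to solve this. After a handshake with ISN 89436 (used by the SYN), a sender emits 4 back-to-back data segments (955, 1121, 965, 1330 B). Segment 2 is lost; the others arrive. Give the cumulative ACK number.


SYN uses sequence number 89436; first data byte = ISN + 1 = 89437.
Segment 1: SEQ = 89437, len = 955 B, covers [89437, 90391]
Segment 2: SEQ = 90392, len = 1121 B, covers [90392, 91512] [LOST]
Segment 3: SEQ = 91513, len = 965 B, covers [91513, 92477]
Segment 4: SEQ = 92478, len = 1330 B, covers [92478, 93807]
In-order data received: bytes [89437, 90391] (segments 1..1).
Segment 2 missing -> gap begins at byte 90392; later segments buffered out of order.
Cumulative ACK = next expected in-order byte = 89437 + 955 = 90392

90392


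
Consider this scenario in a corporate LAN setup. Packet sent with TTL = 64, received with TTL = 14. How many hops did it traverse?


Given: initial TTL = 64, received TTL = 14
Hops = initial TTL - received TTL
Hops = 64 - 14 = 50

50


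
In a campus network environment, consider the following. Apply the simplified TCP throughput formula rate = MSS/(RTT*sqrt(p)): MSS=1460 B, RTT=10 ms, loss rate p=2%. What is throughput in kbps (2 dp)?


Given: MSS = 1460 bytes, RTT = 10 ms, loss = 2%
RTT in seconds = 10 / 1000 = 0.01
Loss rate = 2% = 0.02
sqrt(loss) = sqrt(0.02) = 0.141421356237
Throughput (bytes/s) = 1460 / (0.01 * 0.141421356237) = 1032375.9005
Throughput (kbps) = 1032375.9005 * 8 / 1000 = 8259.007204 -> 8259.01 kbps (2 dp)

8259.01


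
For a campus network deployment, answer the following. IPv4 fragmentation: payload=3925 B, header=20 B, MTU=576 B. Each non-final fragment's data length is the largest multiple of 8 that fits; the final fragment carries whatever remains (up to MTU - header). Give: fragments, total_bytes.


Max data per non-final fragment = floor((MTU - header)/8)*8 = floor((576 - 20)/8)*8 = floor(556/8)*8 = 552 B
Final fragment needs no 8-byte alignment: it can carry up to MTU - header = 556 B
Non-final fragments needed = ceil((payload - 556) / 552) = ceil(3369/552) = ceil(6.1033) = 7
Number of fragments = 7 + 1 = 8
Fragment sizes (data): 7 * 552 B + 61 B (last, 61 <= 556 OK)
Total bytes sent = payload + n_frags * header = 3925 + 8*20 = 3925 + 160 = 4085 B

8, 4085


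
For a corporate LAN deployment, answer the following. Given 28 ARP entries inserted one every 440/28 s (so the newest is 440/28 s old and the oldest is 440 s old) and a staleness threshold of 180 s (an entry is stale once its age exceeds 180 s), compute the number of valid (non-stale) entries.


Ages are k * 440/28 s for k = 1..28 (spacing = 15.7143 s).
Entry k is valid iff k * 440/28 <= 180 iff k <= 28 * 180 / 440 = 11.4545
n_valid = floor(11.4545) = 11
(n_stale = 28 - 11 = 17)

11


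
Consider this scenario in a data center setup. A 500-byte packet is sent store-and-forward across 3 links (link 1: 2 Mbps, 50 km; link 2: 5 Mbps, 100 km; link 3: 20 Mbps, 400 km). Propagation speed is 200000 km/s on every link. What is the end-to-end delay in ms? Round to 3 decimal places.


Packet = 500 bytes = 4000 bits. Store-and-forward: sum (t_trans + t_prop) per link.
Link 1: t_trans = 4000/(2*10^6) s = 2.0000 ms; t_prop = 50/200000 s = 0.2500 ms; subtotal = 2.2500 ms
Link 2: t_trans = 4000/(5*10^6) s = 0.8000 ms; t_prop = 100/200000 s = 0.5000 ms; subtotal = 1.3000 ms
Link 3: t_trans = 4000/(20*10^6) s = 0.2000 ms; t_prop = 400/200000 s = 2.0000 ms; subtotal = 2.2000 ms
End-to-end = 2.2500 + 1.3000 + 2.2000 = 5.7500 ms -> 5.750 ms (3 dp)

5.750


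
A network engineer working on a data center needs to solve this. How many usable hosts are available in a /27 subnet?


Given: subnet mask /27
Host bits = 32 - 27 = 5
Total addresses = 2^5 = 32
Usable hosts = 32 - 2 (network + broadcast) = 30

30


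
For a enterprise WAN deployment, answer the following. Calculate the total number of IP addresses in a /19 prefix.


Given: CIDR prefix /19
Host bits = 32 - 19 = 13
Total addresses = 2^13 = 8192

8192


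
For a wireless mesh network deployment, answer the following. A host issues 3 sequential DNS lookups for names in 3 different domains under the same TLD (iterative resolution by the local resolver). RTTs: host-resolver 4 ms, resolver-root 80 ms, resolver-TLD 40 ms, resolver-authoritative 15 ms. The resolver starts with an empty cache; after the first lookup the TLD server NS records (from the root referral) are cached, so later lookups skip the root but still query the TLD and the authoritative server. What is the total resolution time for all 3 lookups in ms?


Lookup 1 (cold cache): local + root + TLD + auth = 4 + 80 + 40 + 15 = 139 ms
Lookups 2..3 (TLD NS cached -> skip root; new domain -> still ask TLD and auth): local + TLD + auth = 4 + 40 + 15 = 59 ms each
Remaining 2 lookups: 2 * 59 = 118 ms
Total = 139 + 118 = 257 ms

257


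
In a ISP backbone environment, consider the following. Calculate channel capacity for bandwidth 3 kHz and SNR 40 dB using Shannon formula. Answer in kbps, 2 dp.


Given: B = 3 kHz, SNR = 40 dB
SNR linear = 10^(40/10) = 10000
1 + SNR = 10001
log2(10001) = 13.2878566418
C = 3 * 1000 * 13.2878566418 = 39863.5699 bps
C = 39.863570 kbps -> 39.86 kbps (2 dp)

39.86


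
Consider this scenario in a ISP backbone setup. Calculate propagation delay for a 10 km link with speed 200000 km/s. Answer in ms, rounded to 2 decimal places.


Given: distance = 10 km, speed = 200000 km/s
Delay = distance / speed = 10 / 200000 seconds
Delay in ms = 10 * 1000 / 200000
Delay = 0.0500 ms
Rounded to 2 dp = 0.05 ms

0.05


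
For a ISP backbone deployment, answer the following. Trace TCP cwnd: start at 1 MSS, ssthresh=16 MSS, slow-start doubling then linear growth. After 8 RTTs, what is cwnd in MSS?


RTT 0: cwnd = 1 MSS (initial)
RTT 1: cwnd = 2 MSS (slow start, doubled)
RTT 2: cwnd = 4 MSS (slow start, doubled)
RTT 3: cwnd = 8 MSS (slow start, doubled)
RTT 4: cwnd = 16 MSS (slow start, doubled)
RTT 5: cwnd = 17 MSS (congestion avoidance, +1)
RTT 6: cwnd = 18 MSS (congestion avoidance, +1)
RTT 7: cwnd = 19 MSS (congestion avoidance, +1)
RTT 8: cwnd = 20 MSS (congestion avoidance, +1)

20


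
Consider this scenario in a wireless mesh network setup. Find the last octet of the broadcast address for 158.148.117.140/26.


Given: IP = 158.148.117.140, prefix = /26
Host bits = 32 - 26 = 6
Network last octet = 140 AND mask = 128
Host part size = 2^6 - 1 = 63
Broadcast last octet = 128 OR 63 = 191

191


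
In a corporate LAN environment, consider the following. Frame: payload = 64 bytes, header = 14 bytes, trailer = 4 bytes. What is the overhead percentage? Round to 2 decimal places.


Given: payload = 64 B, header = 14 B, trailer = 4 B
Overhead bytes = header + trailer = 14 + 4 = 18
Total frame = payload + overhead = 64 + 18 = 82
Overhead % = 18 / 82 * 100 = 21.9512% -> 21.95% (2 dp)

21.95


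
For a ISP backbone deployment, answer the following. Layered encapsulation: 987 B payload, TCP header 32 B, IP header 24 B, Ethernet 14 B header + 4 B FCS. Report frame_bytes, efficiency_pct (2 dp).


TCP segment = 987 + 32 = 1019 B
IP packet = 1019 + 24 = 1043 B
Ethernet frame = 1043 + 14 + 4 = 1061 B
Efficiency = app / frame = 987 / 1061 = 0.930254 = 93.0254% -> 93.03% (2 dp)

1061, 93.03


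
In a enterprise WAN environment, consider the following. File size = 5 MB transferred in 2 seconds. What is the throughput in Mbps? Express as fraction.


Given: file = 5 MB, time = 2 s
File in Mb = 5 * 8 = 40 Mb
Throughput = 40 / 2 Mbps
Throughput = 20 Mbps

20


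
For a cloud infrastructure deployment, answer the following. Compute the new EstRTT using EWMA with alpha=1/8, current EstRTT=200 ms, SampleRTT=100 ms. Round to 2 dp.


Given: EstRTT = 200 ms, SampleRTT = 100 ms, alpha = 1/8
New EstRTT = (1 - alpha) * EstRTT + alpha * SampleRTT
(7/8) * 200 = 175
(1/8) * 100 = 12.5
New EstRTT = 175 + 12.5 = 187.5 ms -> 187.50 ms (2 dp)

187.50


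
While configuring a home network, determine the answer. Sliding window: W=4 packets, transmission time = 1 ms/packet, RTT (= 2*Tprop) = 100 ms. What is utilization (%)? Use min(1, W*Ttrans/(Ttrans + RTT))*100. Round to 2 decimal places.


Given: W = 4, Ttrans = 1 ms, RTT = 100 ms (= 2 * Tprop, Tprop = 50 ms)
Cycle time = Ttrans + RTT = 1 + 100 = 101 ms (first packet sent until its ACK returns)
W * Ttrans = 4 * 1 = 4 ms of sending per cycle
W * Ttrans / (Ttrans + RTT) = 4 / 101 = 0.039604
U = min(1, 0.039604) = 0.039604
U% = 3.96%

3.96


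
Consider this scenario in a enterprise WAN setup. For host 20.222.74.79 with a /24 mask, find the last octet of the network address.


Given: IP = 20.222.74.79, prefix = /24
Subnet mask = 255.255.255.0
Last octet of IP: 79
Last octet of mask: 0
Network last octet = 79 AND 0 = 0

0


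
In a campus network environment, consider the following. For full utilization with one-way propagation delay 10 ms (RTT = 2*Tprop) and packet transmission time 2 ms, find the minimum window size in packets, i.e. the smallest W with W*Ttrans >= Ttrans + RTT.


Given: Ttrans = 2 ms, RTT = 20 ms (= 2 * Tprop, Tprop = 10 ms)
Time until first ACK returns = Ttrans + RTT = 2 + 20 = 22 ms
Need W * Ttrans >= Ttrans + RTT  ->  W >= (Ttrans + RTT) / Ttrans
(Ttrans + RTT) / Ttrans = 22 / 2 = 11
W_min = ceil(11) = 11

11


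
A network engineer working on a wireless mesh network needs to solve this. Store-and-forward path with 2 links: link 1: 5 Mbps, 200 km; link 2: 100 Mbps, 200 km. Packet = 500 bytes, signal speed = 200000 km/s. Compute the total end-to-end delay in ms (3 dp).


Packet = 500 bytes = 4000 bits. Store-and-forward: sum (t_trans + t_prop) per link.
Link 1: t_trans = 4000/(5*10^6) s = 0.8000 ms; t_prop = 200/200000 s = 1.0000 ms; subtotal = 1.8000 ms
Link 2: t_trans = 4000/(100*10^6) s = 0.0400 ms; t_prop = 200/200000 s = 1.0000 ms; subtotal = 1.0400 ms
End-to-end = 1.8000 + 1.0400 = 2.8400 ms -> 2.840 ms (3 dp)

2.840


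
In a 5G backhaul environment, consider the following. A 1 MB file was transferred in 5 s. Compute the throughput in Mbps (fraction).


Given: file = 1 MB, time = 5 s
File in Mb = 1 * 8 = 8 Mb
Throughput = 8 / 5 Mbps
Throughput = 8/5 Mbps

8/5


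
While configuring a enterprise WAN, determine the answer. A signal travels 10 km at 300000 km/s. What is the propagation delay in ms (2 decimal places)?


Given: distance = 10 km, speed = 300000 km/s
Delay = distance / speed = 10 / 300000 seconds
Delay in ms = 10 * 1000 / 300000
Delay = 0.0333 ms
Rounded to 2 dp = 0.03 ms

0.03


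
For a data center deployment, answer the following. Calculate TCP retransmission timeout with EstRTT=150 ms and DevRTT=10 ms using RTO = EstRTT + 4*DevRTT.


Given: EstRTT = 150 ms, DevRTT = 10 ms
Timeout = EstRTT + 4 * DevRTT
4 * DevRTT = 4 * 10 = 40
Timeout = 150 + 40 = 190 ms

190


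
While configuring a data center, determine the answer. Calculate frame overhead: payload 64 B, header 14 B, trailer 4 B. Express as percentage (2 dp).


Given: payload = 64 B, header = 14 B, trailer = 4 B
Overhead bytes = header + trailer = 14 + 4 = 18
Total frame = payload + overhead = 64 + 18 = 82
Overhead % = 18 / 82 * 100 = 21.9512% -> 21.95% (2 dp)

21.95


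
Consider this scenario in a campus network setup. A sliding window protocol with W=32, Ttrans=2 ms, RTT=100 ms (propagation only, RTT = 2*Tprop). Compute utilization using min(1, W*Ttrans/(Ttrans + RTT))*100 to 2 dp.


Given: W = 32, Ttrans = 2 ms, RTT = 100 ms (= 2 * Tprop, Tprop = 50 ms)
Cycle time = Ttrans + RTT = 2 + 100 = 102 ms (first packet sent until its ACK returns)
W * Ttrans = 32 * 2 = 64 ms of sending per cycle
W * Ttrans / (Ttrans + RTT) = 64 / 102 = 0.627451
U = min(1, 0.627451) = 0.627451
U% = 62.75%

62.75


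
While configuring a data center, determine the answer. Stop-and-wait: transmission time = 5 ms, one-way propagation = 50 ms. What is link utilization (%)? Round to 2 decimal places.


Given: Ttrans = 5 ms, Tprop = 50 ms
RTT = 2 * Tprop = 2 * 50 = 100 ms
U = Ttrans / (Ttrans + RTT)
U = 5 / (5 + 100)
U = 5 / 105 = 0.047619
U% = 4.76%

4.76


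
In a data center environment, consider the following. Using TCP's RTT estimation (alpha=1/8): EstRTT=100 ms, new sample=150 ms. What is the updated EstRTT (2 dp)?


Given: EstRTT = 100 ms, SampleRTT = 150 ms, alpha = 1/8
New EstRTT = (1 - alpha) * EstRTT + alpha * SampleRTT
(7/8) * 100 = 87.5
(1/8) * 150 = 18.75
New EstRTT = 87.5 + 18.75 = 106.25 ms -> 106.25 ms (2 dp)

106.25


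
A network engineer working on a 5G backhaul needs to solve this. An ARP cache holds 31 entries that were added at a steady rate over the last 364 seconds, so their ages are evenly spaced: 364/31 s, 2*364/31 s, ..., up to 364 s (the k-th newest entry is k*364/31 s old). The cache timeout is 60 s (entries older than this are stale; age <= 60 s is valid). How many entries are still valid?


Ages are k * 364/31 s for k = 1..31 (spacing = 11.7419 s).
Entry k is valid iff k * 364/31 <= 60 iff k <= 31 * 60 / 364 = 5.1099
n_valid = floor(5.1099) = 5
(n_stale = 31 - 5 = 26)

5


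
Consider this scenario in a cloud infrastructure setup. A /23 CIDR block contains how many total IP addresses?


Given: CIDR prefix /23
Host bits = 32 - 23 = 9
Total addresses = 2^9 = 512

512


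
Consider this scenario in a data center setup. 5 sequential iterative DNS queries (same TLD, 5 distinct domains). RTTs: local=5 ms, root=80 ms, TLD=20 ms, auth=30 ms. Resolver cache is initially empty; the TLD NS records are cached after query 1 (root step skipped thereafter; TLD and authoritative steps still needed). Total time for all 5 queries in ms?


Lookup 1 (cold cache): local + root + TLD + auth = 5 + 80 + 20 + 30 = 135 ms
Lookups 2..5 (TLD NS cached -> skip root; new domain -> still ask TLD and auth): local + TLD + auth = 5 + 20 + 30 = 55 ms each
Remaining 4 lookups: 4 * 55 = 220 ms
Total = 135 + 220 = 355 ms

355


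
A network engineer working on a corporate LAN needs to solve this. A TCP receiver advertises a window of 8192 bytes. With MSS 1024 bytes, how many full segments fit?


Given: RWND = 8192 bytes, MSS = 1024 bytes
Full segments = floor(RWND / MSS)
Full segments = floor(8192 / 1024)
Full segments = floor(8.0) = 8

8


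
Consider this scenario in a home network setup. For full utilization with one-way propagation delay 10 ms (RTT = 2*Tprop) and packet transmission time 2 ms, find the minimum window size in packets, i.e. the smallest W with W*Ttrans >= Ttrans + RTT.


Given: Ttrans = 2 ms, RTT = 20 ms (= 2 * Tprop, Tprop = 10 ms)
Time until first ACK returns = Ttrans + RTT = 2 + 20 = 22 ms
Need W * Ttrans >= Ttrans + RTT  ->  W >= (Ttrans + RTT) / Ttrans
(Ttrans + RTT) / Ttrans = 22 / 2 = 11
W_min = ceil(11) = 11

11


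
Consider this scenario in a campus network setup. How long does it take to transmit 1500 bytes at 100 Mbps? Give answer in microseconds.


Given: packet = 1500 bytes, bandwidth = 100 Mbps
Packet in bits = 1500 * 8 = 12000 bits
Bandwidth = 100 * 10^6 = 100000000 bps
Time = 12000 / 100000000 seconds
Time in us = 12000 * 10^6 / 100000000 = 120

120


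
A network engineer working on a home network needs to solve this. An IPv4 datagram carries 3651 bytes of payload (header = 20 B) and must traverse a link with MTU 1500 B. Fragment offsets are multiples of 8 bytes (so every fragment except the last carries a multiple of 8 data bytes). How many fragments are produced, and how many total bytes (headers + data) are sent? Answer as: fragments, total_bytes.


Max data per non-final fragment = floor((MTU - header)/8)*8 = floor((1500 - 20)/8)*8 = floor(1480/8)*8 = 1480 B
Final fragment needs no 8-byte alignment: it can carry up to MTU - header = 1480 B
Non-final fragments needed = ceil((payload - 1480) / 1480) = ceil(2171/1480) = ceil(1.4669) = 2
Number of fragments = 2 + 1 = 3
Fragment sizes (data): 2 * 1480 B + 691 B (last, 691 <= 1480 OK)
Total bytes sent = payload + n_frags * header = 3651 + 3*20 = 3651 + 60 = 3711 B

3, 3711


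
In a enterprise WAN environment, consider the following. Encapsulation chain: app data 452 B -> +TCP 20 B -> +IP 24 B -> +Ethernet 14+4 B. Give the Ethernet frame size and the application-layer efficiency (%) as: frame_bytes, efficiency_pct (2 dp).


TCP segment = 452 + 20 = 472 B
IP packet = 472 + 24 = 496 B
Ethernet frame = 496 + 14 + 4 = 514 B
Efficiency = app / frame = 452 / 514 = 0.879377 = 87.9377% -> 87.94% (2 dp)

514, 87.94
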